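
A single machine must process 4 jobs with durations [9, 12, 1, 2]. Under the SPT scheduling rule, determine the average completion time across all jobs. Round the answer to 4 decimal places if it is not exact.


Sort jobs by processing time (SPT order): [1, 2, 9, 12]
Compute completion times sequentially:
  Job 1: processing = 1, completes at 1
  Job 2: processing = 2, completes at 3
  Job 3: processing = 9, completes at 12
  Job 4: processing = 12, completes at 24
Sum of completion times = 40
Average completion time = 40/4 = 10.0

10.0


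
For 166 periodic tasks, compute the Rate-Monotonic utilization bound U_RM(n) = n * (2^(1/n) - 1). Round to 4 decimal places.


Compute 2^(1/166) = 1.0041843153
Subtract 1: 1.0041843153 - 1 = 0.0041843153
Multiply by n: 166 * 0.0041843153 = 0.6945963398
Round to 4 dp: 0.6946

0.6946


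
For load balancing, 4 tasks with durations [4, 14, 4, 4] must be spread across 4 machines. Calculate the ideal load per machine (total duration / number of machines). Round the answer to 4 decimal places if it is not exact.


Total processing time = 4 + 14 + 4 + 4 = 26
Number of machines = 4
Ideal balanced load = 26 / 4 = 6.5

6.5


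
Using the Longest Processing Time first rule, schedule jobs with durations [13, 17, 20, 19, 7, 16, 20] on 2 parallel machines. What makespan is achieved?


Sort jobs in decreasing order (LPT): [20, 20, 19, 17, 16, 13, 7]
Assign each job to the least loaded machine:
  Machine 1: jobs [20, 19, 13, 7], load = 59
  Machine 2: jobs [20, 17, 16], load = 53
Makespan = max load = 59

59


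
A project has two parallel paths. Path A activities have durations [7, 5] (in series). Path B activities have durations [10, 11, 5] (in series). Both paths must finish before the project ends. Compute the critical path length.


Path A total = 7 + 5 = 12
Path B total = 10 + 11 + 5 = 26
Critical path = longest path = max(12, 26) = 26

26


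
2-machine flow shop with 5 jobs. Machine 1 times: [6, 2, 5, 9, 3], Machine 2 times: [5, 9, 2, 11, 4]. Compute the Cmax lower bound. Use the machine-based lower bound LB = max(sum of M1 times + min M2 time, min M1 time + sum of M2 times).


LB1 = sum(M1 times) + min(M2 times) = 25 + 2 = 27
LB2 = min(M1 times) + sum(M2 times) = 2 + 31 = 33
Lower bound = max(LB1, LB2) = max(27, 33) = 33

33


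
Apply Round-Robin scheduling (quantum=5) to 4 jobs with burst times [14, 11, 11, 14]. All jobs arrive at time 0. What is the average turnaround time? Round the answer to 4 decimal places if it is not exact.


Time quantum = 5
Execution trace:
  J1 runs 5 units, time = 5
  J2 runs 5 units, time = 10
  J3 runs 5 units, time = 15
  J4 runs 5 units, time = 20
  J1 runs 5 units, time = 25
  J2 runs 5 units, time = 30
  J3 runs 5 units, time = 35
  J4 runs 5 units, time = 40
  J1 runs 4 units, time = 44
  J2 runs 1 units, time = 45
  J3 runs 1 units, time = 46
  J4 runs 4 units, time = 50
Finish times: [44, 45, 46, 50]
Average turnaround = 185/4 = 46.25

46.25


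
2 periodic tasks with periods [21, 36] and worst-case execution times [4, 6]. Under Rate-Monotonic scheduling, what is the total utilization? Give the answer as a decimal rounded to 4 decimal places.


Compute individual utilizations (exact fractions):
  Task 1: C/T = 4/21 (approx. 0.1905)
  Task 2: C/T = 6/36 = 1/6 (approx. 0.1667)
Total utilization U = 4/21 + 1/6 = 5/14
Rounded to 4 decimal places: U = 0.3571
RM (Liu & Layland) bound for 2 tasks = 0.828427; compare with U = 5/14 (approx. 0.357143)
U <= bound, so schedulable by RM sufficient condition.

0.3571


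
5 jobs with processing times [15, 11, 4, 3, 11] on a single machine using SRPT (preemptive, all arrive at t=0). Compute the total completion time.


Since all jobs arrive at t=0, SRPT equals SPT ordering.
SPT order: [3, 4, 11, 11, 15]
Completion times:
  Job 1: p=3, C=3
  Job 2: p=4, C=7
  Job 3: p=11, C=18
  Job 4: p=11, C=29
  Job 5: p=15, C=44
Total completion time = 3 + 7 + 18 + 29 + 44 = 101

101


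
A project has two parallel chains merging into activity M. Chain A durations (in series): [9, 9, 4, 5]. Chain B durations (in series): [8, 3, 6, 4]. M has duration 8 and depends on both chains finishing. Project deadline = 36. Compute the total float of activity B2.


Forward pass: ES(B2) = sum of predecessors on chain B = 8
EF = ES + duration = 8 + 3 = 11
Backward pass: LF(M) = deadline = 36; LS(M) = 36 - 8 = 28
LF(B2) = LS(M) - sum(successors on chain B) = 28 - 10 = 18
LS = LF - duration = 18 - 3 = 15
Total float = LS - ES = 15 - 8 = 7

7


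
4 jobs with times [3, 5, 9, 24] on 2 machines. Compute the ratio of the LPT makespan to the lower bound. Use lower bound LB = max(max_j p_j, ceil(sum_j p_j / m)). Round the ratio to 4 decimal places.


LPT order: [24, 9, 5, 3]
Machine loads after assignment: [24, 17]
LPT makespan = 24
Lower bound = max(max_job, ceil(total/2)) = max(24, 21) = 24
Ratio = 24 / 24 = 1.0

1.0


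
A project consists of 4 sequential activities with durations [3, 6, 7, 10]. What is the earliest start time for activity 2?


Activity 2 starts after activities 1 through 1 complete.
Predecessor durations: [3]
ES = 3 = 3

3


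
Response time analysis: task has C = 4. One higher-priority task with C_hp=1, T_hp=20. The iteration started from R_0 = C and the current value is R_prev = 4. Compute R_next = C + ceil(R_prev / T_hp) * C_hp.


R_next = C + ceil(R_prev / T_hp) * C_hp
ceil(4 / 20) = ceil(0.2) = 1
Interference = 1 * 1 = 1
R_next = 4 + 1 = 5

5


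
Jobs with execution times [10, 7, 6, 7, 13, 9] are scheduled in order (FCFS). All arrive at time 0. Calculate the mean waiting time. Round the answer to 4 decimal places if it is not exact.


FCFS order (as given): [10, 7, 6, 7, 13, 9]
Waiting times:
  Job 1: wait = 0
  Job 2: wait = 10
  Job 3: wait = 17
  Job 4: wait = 23
  Job 5: wait = 30
  Job 6: wait = 43
Sum of waiting times = 123
Average waiting time = 123/6 = 20.5

20.5


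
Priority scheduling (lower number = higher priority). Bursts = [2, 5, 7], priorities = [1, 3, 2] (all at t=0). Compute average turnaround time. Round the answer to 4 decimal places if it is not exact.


Sort by priority (ascending = highest first):
Order: [(1, 2), (2, 7), (3, 5)]
Completion times:
  Priority 1, burst=2, C=2
  Priority 2, burst=7, C=9
  Priority 3, burst=5, C=14
Average turnaround = 25/3 = 8.3333

8.3333


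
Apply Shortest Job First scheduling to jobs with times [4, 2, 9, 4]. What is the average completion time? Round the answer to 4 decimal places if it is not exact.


SJF order (ascending): [2, 4, 4, 9]
Completion times:
  Job 1: burst=2, C=2
  Job 2: burst=4, C=6
  Job 3: burst=4, C=10
  Job 4: burst=9, C=19
Average completion = 37/4 = 9.25

9.25


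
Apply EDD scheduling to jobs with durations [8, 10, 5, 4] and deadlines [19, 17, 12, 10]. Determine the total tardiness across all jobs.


Sort by due date (EDD order): [(4, 10), (5, 12), (10, 17), (8, 19)]
Compute completion times and tardiness:
  Job 1: p=4, d=10, C=4, tardiness=max(0,4-10)=0
  Job 2: p=5, d=12, C=9, tardiness=max(0,9-12)=0
  Job 3: p=10, d=17, C=19, tardiness=max(0,19-17)=2
  Job 4: p=8, d=19, C=27, tardiness=max(0,27-19)=8
Total tardiness = 10

10


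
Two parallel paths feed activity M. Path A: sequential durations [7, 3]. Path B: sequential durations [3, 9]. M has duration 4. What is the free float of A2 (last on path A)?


ES(A2) = sum of predecessors on chain A = 7
EF(A2) = ES + duration = 7 + 3 = 10
Successor of A2 is M. ES(M) = max(sum(A), sum(B)) = max(10, 12) = 12
Free float = ES(successor) - EF(current) = 12 - 10 = 2

2


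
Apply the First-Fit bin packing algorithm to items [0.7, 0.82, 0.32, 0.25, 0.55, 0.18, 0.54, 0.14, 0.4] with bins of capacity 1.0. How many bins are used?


Place items sequentially using First-Fit:
  Item 0.7 -> new Bin 1
  Item 0.82 -> new Bin 2
  Item 0.32 -> new Bin 3
  Item 0.25 -> Bin 1 (now 0.95)
  Item 0.55 -> Bin 3 (now 0.87)
  Item 0.18 -> Bin 2 (now 1.0)
  Item 0.54 -> new Bin 4
  Item 0.14 -> Bin 4 (now 0.68)
  Item 0.4 -> new Bin 5
Total bins used = 5

5


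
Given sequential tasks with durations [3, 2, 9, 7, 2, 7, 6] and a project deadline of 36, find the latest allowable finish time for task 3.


LF(activity 3) = deadline - sum of successor durations
Successors: activities 4 through 7 with durations [7, 2, 7, 6]
Sum of successor durations = 22
LF = 36 - 22 = 14

14


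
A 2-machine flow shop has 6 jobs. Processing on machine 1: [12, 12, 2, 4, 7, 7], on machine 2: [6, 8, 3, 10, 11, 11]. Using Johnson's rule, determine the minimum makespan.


Apply Johnson's rule:
  Group 1 (a <= b): [(3, 2, 3), (4, 4, 10), (5, 7, 11), (6, 7, 11)]
  Group 2 (a > b): [(2, 12, 8), (1, 12, 6)]
Optimal job order: [3, 4, 5, 6, 2, 1]
Schedule:
  Job 3: M1 done at 2, M2 done at 5
  Job 4: M1 done at 6, M2 done at 16
  Job 5: M1 done at 13, M2 done at 27
  Job 6: M1 done at 20, M2 done at 38
  Job 2: M1 done at 32, M2 done at 46
  Job 1: M1 done at 44, M2 done at 52
Makespan = 52

52


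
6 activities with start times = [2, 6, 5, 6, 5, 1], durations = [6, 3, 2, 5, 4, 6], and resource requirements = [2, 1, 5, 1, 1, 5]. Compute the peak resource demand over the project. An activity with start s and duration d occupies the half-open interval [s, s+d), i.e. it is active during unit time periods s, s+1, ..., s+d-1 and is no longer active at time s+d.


Each activity i is active on [start_i, start_i + duration_i).
Compute total resource usage per time slot:
  t=0: active resources = [], total = 0
  t=1: active resources = [5], total = 5
  t=2: active resources = [2, 5], total = 7
  t=3: active resources = [2, 5], total = 7
  t=4: active resources = [2, 5], total = 7
  t=5: active resources = [2, 5, 1, 5], total = 13
  t=6: active resources = [2, 1, 5, 1, 1, 5], total = 15
  t=7: active resources = [2, 1, 1, 1], total = 5
  t=8: active resources = [1, 1, 1], total = 3
  t=9: active resources = [1], total = 1
  t=10: active resources = [1], total = 1
Peak resource demand = 15

15


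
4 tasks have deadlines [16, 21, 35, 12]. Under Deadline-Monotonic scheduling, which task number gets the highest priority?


Sort tasks by relative deadline (ascending):
  Task 4: deadline = 12
  Task 1: deadline = 16
  Task 2: deadline = 21
  Task 3: deadline = 35
Priority order (highest first): [4, 1, 2, 3]
Highest priority task = 4

4


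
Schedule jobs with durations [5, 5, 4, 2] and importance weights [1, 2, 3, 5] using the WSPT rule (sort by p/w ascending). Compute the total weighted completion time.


Compute p/w ratios and sort ascending (WSPT): [(2, 5), (4, 3), (5, 2), (5, 1)]
Compute weighted completion times:
  Job (p=2,w=5): C=2, w*C=5*2=10
  Job (p=4,w=3): C=6, w*C=3*6=18
  Job (p=5,w=2): C=11, w*C=2*11=22
  Job (p=5,w=1): C=16, w*C=1*16=16
Total weighted completion time = 66

66


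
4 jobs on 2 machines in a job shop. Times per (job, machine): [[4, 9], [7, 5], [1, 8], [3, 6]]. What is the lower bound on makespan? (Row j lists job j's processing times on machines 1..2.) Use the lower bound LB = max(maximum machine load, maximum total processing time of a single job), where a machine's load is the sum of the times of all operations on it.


Machine loads:
  Machine 1: 4 + 7 + 1 + 3 = 15
  Machine 2: 9 + 5 + 8 + 6 = 28
Max machine load = 28
Job totals:
  Job 1: 13
  Job 2: 12
  Job 3: 9
  Job 4: 9
Max job total = 13
Lower bound = max(28, 13) = 28

28


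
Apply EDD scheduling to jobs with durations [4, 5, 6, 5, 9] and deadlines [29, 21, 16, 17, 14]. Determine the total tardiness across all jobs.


Sort by due date (EDD order): [(9, 14), (6, 16), (5, 17), (5, 21), (4, 29)]
Compute completion times and tardiness:
  Job 1: p=9, d=14, C=9, tardiness=max(0,9-14)=0
  Job 2: p=6, d=16, C=15, tardiness=max(0,15-16)=0
  Job 3: p=5, d=17, C=20, tardiness=max(0,20-17)=3
  Job 4: p=5, d=21, C=25, tardiness=max(0,25-21)=4
  Job 5: p=4, d=29, C=29, tardiness=max(0,29-29)=0
Total tardiness = 7

7


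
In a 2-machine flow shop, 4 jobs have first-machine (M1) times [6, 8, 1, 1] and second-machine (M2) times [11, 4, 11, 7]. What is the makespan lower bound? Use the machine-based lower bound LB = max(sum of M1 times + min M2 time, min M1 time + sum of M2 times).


LB1 = sum(M1 times) + min(M2 times) = 16 + 4 = 20
LB2 = min(M1 times) + sum(M2 times) = 1 + 33 = 34
Lower bound = max(LB1, LB2) = max(20, 34) = 34

34


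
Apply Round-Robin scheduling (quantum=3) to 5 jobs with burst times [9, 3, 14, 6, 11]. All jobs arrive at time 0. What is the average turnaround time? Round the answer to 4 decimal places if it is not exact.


Time quantum = 3
Execution trace:
  J1 runs 3 units, time = 3
  J2 runs 3 units, time = 6
  J3 runs 3 units, time = 9
  J4 runs 3 units, time = 12
  J5 runs 3 units, time = 15
  J1 runs 3 units, time = 18
  J3 runs 3 units, time = 21
  J4 runs 3 units, time = 24
  J5 runs 3 units, time = 27
  J1 runs 3 units, time = 30
  J3 runs 3 units, time = 33
  J5 runs 3 units, time = 36
  J3 runs 3 units, time = 39
  J5 runs 2 units, time = 41
  J3 runs 2 units, time = 43
Finish times: [30, 6, 43, 24, 41]
Average turnaround = 144/5 = 28.8

28.8


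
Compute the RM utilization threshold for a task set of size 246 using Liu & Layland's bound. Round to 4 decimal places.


Compute 2^(1/246) = 1.0028216448
Subtract 1: 1.0028216448 - 1 = 0.0028216448
Multiply by n: 246 * 0.0028216448 = 0.6941246208
Round to 4 dp: 0.6941

0.6941


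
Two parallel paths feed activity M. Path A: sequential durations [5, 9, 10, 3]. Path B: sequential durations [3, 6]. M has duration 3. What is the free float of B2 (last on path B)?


ES(B2) = sum of predecessors on chain B = 3
EF(B2) = ES + duration = 3 + 6 = 9
Successor of B2 is M. ES(M) = max(sum(A), sum(B)) = max(27, 9) = 27
Free float = ES(successor) - EF(current) = 27 - 9 = 18

18


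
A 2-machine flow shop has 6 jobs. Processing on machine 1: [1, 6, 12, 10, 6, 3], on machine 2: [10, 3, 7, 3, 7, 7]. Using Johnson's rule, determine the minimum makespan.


Apply Johnson's rule:
  Group 1 (a <= b): [(1, 1, 10), (6, 3, 7), (5, 6, 7)]
  Group 2 (a > b): [(3, 12, 7), (2, 6, 3), (4, 10, 3)]
Optimal job order: [1, 6, 5, 3, 2, 4]
Schedule:
  Job 1: M1 done at 1, M2 done at 11
  Job 6: M1 done at 4, M2 done at 18
  Job 5: M1 done at 10, M2 done at 25
  Job 3: M1 done at 22, M2 done at 32
  Job 2: M1 done at 28, M2 done at 35
  Job 4: M1 done at 38, M2 done at 41
Makespan = 41

41


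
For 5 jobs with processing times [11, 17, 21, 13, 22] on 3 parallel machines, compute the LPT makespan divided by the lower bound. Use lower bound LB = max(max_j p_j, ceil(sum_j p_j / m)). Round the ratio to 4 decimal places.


LPT order: [22, 21, 17, 13, 11]
Machine loads after assignment: [22, 32, 30]
LPT makespan = 32
Lower bound = max(max_job, ceil(total/3)) = max(22, 28) = 28
Ratio = 32 / 28 = 1.1429

1.1429


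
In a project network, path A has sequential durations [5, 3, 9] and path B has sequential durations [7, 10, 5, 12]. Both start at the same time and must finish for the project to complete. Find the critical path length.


Path A total = 5 + 3 + 9 = 17
Path B total = 7 + 10 + 5 + 12 = 34
Critical path = longest path = max(17, 34) = 34

34


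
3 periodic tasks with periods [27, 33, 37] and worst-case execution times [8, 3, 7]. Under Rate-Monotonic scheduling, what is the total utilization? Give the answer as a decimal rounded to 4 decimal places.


Compute individual utilizations (exact fractions):
  Task 1: C/T = 8/27 (approx. 0.2963)
  Task 2: C/T = 3/33 = 1/11 (approx. 0.0909)
  Task 3: C/T = 7/37 (approx. 0.1892)
Total utilization U = 8/27 + 1/11 + 7/37 = 6334/10989
Rounded to 4 decimal places: U = 0.5764
RM (Liu & Layland) bound for 3 tasks = 0.779763; compare with U = 6334/10989 (approx. 0.576395)
U <= bound, so schedulable by RM sufficient condition.

0.5764


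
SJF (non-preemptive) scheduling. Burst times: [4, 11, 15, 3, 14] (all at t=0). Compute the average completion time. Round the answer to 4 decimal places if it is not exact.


SJF order (ascending): [3, 4, 11, 14, 15]
Completion times:
  Job 1: burst=3, C=3
  Job 2: burst=4, C=7
  Job 3: burst=11, C=18
  Job 4: burst=14, C=32
  Job 5: burst=15, C=47
Average completion = 107/5 = 21.4

21.4


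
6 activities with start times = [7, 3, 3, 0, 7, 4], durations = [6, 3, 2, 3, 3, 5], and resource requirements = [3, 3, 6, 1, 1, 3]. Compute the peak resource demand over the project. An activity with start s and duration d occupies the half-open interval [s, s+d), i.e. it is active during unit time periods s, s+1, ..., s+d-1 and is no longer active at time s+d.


Each activity i is active on [start_i, start_i + duration_i).
Compute total resource usage per time slot:
  t=0: active resources = [1], total = 1
  t=1: active resources = [1], total = 1
  t=2: active resources = [1], total = 1
  t=3: active resources = [3, 6], total = 9
  t=4: active resources = [3, 6, 3], total = 12
  t=5: active resources = [3, 3], total = 6
  t=6: active resources = [3], total = 3
  t=7: active resources = [3, 1, 3], total = 7
  t=8: active resources = [3, 1, 3], total = 7
  t=9: active resources = [3, 1], total = 4
  t=10: active resources = [3], total = 3
  t=11: active resources = [3], total = 3
  t=12: active resources = [3], total = 3
Peak resource demand = 12

12


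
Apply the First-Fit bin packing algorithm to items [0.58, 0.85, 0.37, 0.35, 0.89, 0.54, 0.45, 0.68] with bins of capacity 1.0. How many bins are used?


Place items sequentially using First-Fit:
  Item 0.58 -> new Bin 1
  Item 0.85 -> new Bin 2
  Item 0.37 -> Bin 1 (now 0.95)
  Item 0.35 -> new Bin 3
  Item 0.89 -> new Bin 4
  Item 0.54 -> Bin 3 (now 0.89)
  Item 0.45 -> new Bin 5
  Item 0.68 -> new Bin 6
Total bins used = 6

6


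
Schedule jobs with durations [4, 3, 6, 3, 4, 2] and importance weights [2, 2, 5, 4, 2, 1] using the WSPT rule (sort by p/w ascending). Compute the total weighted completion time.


Compute p/w ratios and sort ascending (WSPT): [(3, 4), (6, 5), (3, 2), (4, 2), (4, 2), (2, 1)]
Compute weighted completion times:
  Job (p=3,w=4): C=3, w*C=4*3=12
  Job (p=6,w=5): C=9, w*C=5*9=45
  Job (p=3,w=2): C=12, w*C=2*12=24
  Job (p=4,w=2): C=16, w*C=2*16=32
  Job (p=4,w=2): C=20, w*C=2*20=40
  Job (p=2,w=1): C=22, w*C=1*22=22
Total weighted completion time = 175

175


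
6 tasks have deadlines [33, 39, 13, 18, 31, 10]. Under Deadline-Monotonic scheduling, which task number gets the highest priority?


Sort tasks by relative deadline (ascending):
  Task 6: deadline = 10
  Task 3: deadline = 13
  Task 4: deadline = 18
  Task 5: deadline = 31
  Task 1: deadline = 33
  Task 2: deadline = 39
Priority order (highest first): [6, 3, 4, 5, 1, 2]
Highest priority task = 6

6


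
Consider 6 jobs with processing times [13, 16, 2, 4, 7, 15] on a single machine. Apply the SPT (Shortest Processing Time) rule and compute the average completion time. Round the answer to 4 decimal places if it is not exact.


Sort jobs by processing time (SPT order): [2, 4, 7, 13, 15, 16]
Compute completion times sequentially:
  Job 1: processing = 2, completes at 2
  Job 2: processing = 4, completes at 6
  Job 3: processing = 7, completes at 13
  Job 4: processing = 13, completes at 26
  Job 5: processing = 15, completes at 41
  Job 6: processing = 16, completes at 57
Sum of completion times = 145
Average completion time = 145/6 = 24.1667

24.1667


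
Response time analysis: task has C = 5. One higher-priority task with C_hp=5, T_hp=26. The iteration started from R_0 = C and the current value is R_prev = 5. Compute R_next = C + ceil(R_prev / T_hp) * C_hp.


R_next = C + ceil(R_prev / T_hp) * C_hp
ceil(5 / 26) = ceil(0.1923) = 1
Interference = 1 * 5 = 5
R_next = 5 + 5 = 10

10


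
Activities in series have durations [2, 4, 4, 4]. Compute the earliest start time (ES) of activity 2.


Activity 2 starts after activities 1 through 1 complete.
Predecessor durations: [2]
ES = 2 = 2

2


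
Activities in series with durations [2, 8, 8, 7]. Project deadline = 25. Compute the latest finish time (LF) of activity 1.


LF(activity 1) = deadline - sum of successor durations
Successors: activities 2 through 4 with durations [8, 8, 7]
Sum of successor durations = 23
LF = 25 - 23 = 2

2


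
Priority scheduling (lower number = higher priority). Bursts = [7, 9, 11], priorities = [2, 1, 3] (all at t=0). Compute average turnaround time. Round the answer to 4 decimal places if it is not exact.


Sort by priority (ascending = highest first):
Order: [(1, 9), (2, 7), (3, 11)]
Completion times:
  Priority 1, burst=9, C=9
  Priority 2, burst=7, C=16
  Priority 3, burst=11, C=27
Average turnaround = 52/3 = 17.3333

17.3333


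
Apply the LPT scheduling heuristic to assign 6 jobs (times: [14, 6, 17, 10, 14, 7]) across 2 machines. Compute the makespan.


Sort jobs in decreasing order (LPT): [17, 14, 14, 10, 7, 6]
Assign each job to the least loaded machine:
  Machine 1: jobs [17, 10, 7], load = 34
  Machine 2: jobs [14, 14, 6], load = 34
Makespan = max load = 34

34


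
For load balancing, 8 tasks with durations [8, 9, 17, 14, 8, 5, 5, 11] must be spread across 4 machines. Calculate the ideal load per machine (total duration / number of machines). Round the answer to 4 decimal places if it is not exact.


Total processing time = 8 + 9 + 17 + 14 + 8 + 5 + 5 + 11 = 77
Number of machines = 4
Ideal balanced load = 77 / 4 = 19.25

19.25


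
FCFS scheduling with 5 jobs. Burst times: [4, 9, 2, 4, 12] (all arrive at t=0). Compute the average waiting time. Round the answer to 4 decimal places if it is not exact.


FCFS order (as given): [4, 9, 2, 4, 12]
Waiting times:
  Job 1: wait = 0
  Job 2: wait = 4
  Job 3: wait = 13
  Job 4: wait = 15
  Job 5: wait = 19
Sum of waiting times = 51
Average waiting time = 51/5 = 10.2

10.2


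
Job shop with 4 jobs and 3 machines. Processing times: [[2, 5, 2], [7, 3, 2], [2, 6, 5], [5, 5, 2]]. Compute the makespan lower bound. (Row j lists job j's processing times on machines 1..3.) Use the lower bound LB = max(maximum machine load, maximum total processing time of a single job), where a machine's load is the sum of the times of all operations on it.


Machine loads:
  Machine 1: 2 + 7 + 2 + 5 = 16
  Machine 2: 5 + 3 + 6 + 5 = 19
  Machine 3: 2 + 2 + 5 + 2 = 11
Max machine load = 19
Job totals:
  Job 1: 9
  Job 2: 12
  Job 3: 13
  Job 4: 12
Max job total = 13
Lower bound = max(19, 13) = 19

19


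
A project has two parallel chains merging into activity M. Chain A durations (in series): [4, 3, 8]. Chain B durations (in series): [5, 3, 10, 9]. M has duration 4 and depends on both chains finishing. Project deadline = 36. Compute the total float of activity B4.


Forward pass: ES(B4) = sum of predecessors on chain B = 18
EF = ES + duration = 18 + 9 = 27
Backward pass: LF(M) = deadline = 36; LS(M) = 36 - 4 = 32
LF(B4) = LS(M) - sum(successors on chain B) = 32 - 0 = 32
LS = LF - duration = 32 - 9 = 23
Total float = LS - ES = 23 - 18 = 5

5


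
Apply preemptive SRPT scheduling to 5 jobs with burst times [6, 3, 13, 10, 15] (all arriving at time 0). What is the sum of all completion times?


Since all jobs arrive at t=0, SRPT equals SPT ordering.
SPT order: [3, 6, 10, 13, 15]
Completion times:
  Job 1: p=3, C=3
  Job 2: p=6, C=9
  Job 3: p=10, C=19
  Job 4: p=13, C=32
  Job 5: p=15, C=47
Total completion time = 3 + 9 + 19 + 32 + 47 = 110

110


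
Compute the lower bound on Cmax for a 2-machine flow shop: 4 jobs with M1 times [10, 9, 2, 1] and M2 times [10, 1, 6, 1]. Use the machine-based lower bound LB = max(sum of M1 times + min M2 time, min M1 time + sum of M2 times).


LB1 = sum(M1 times) + min(M2 times) = 22 + 1 = 23
LB2 = min(M1 times) + sum(M2 times) = 1 + 18 = 19
Lower bound = max(LB1, LB2) = max(23, 19) = 23

23


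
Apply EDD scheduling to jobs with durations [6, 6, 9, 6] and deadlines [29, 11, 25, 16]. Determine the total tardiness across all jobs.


Sort by due date (EDD order): [(6, 11), (6, 16), (9, 25), (6, 29)]
Compute completion times and tardiness:
  Job 1: p=6, d=11, C=6, tardiness=max(0,6-11)=0
  Job 2: p=6, d=16, C=12, tardiness=max(0,12-16)=0
  Job 3: p=9, d=25, C=21, tardiness=max(0,21-25)=0
  Job 4: p=6, d=29, C=27, tardiness=max(0,27-29)=0
Total tardiness = 0

0


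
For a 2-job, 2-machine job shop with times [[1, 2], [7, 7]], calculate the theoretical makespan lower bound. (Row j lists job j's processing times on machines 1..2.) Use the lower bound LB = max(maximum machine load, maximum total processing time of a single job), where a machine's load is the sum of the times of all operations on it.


Machine loads:
  Machine 1: 1 + 7 = 8
  Machine 2: 2 + 7 = 9
Max machine load = 9
Job totals:
  Job 1: 3
  Job 2: 14
Max job total = 14
Lower bound = max(9, 14) = 14

14


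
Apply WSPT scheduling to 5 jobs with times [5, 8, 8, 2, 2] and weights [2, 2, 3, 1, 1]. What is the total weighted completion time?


Compute p/w ratios and sort ascending (WSPT): [(2, 1), (2, 1), (5, 2), (8, 3), (8, 2)]
Compute weighted completion times:
  Job (p=2,w=1): C=2, w*C=1*2=2
  Job (p=2,w=1): C=4, w*C=1*4=4
  Job (p=5,w=2): C=9, w*C=2*9=18
  Job (p=8,w=3): C=17, w*C=3*17=51
  Job (p=8,w=2): C=25, w*C=2*25=50
Total weighted completion time = 125

125


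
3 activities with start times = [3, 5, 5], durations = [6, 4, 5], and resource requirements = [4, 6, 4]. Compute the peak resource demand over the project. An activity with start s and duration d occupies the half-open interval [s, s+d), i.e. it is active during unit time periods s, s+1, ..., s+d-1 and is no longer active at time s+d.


Each activity i is active on [start_i, start_i + duration_i).
Compute total resource usage per time slot:
  t=0: active resources = [], total = 0
  t=1: active resources = [], total = 0
  t=2: active resources = [], total = 0
  t=3: active resources = [4], total = 4
  t=4: active resources = [4], total = 4
  t=5: active resources = [4, 6, 4], total = 14
  t=6: active resources = [4, 6, 4], total = 14
  t=7: active resources = [4, 6, 4], total = 14
  t=8: active resources = [4, 6, 4], total = 14
  t=9: active resources = [4], total = 4
Peak resource demand = 14

14


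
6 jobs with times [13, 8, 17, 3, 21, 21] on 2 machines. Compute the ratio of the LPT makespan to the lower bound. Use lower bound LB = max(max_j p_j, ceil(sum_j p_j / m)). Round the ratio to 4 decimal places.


LPT order: [21, 21, 17, 13, 8, 3]
Machine loads after assignment: [41, 42]
LPT makespan = 42
Lower bound = max(max_job, ceil(total/2)) = max(21, 42) = 42
Ratio = 42 / 42 = 1.0

1.0


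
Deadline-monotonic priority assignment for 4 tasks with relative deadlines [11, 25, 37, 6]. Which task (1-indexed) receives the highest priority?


Sort tasks by relative deadline (ascending):
  Task 4: deadline = 6
  Task 1: deadline = 11
  Task 2: deadline = 25
  Task 3: deadline = 37
Priority order (highest first): [4, 1, 2, 3]
Highest priority task = 4

4


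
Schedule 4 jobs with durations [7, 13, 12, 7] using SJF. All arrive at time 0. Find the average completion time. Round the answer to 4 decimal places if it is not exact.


SJF order (ascending): [7, 7, 12, 13]
Completion times:
  Job 1: burst=7, C=7
  Job 2: burst=7, C=14
  Job 3: burst=12, C=26
  Job 4: burst=13, C=39
Average completion = 86/4 = 21.5

21.5


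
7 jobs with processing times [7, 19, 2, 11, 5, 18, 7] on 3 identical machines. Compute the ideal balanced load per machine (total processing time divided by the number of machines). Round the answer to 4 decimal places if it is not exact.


Total processing time = 7 + 19 + 2 + 11 + 5 + 18 + 7 = 69
Number of machines = 3
Ideal balanced load = 69 / 3 = 23.0

23.0


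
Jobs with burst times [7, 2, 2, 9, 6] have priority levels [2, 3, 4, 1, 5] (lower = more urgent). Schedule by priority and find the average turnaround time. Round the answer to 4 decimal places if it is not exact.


Sort by priority (ascending = highest first):
Order: [(1, 9), (2, 7), (3, 2), (4, 2), (5, 6)]
Completion times:
  Priority 1, burst=9, C=9
  Priority 2, burst=7, C=16
  Priority 3, burst=2, C=18
  Priority 4, burst=2, C=20
  Priority 5, burst=6, C=26
Average turnaround = 89/5 = 17.8

17.8


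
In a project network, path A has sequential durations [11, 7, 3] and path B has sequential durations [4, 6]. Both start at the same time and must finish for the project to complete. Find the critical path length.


Path A total = 11 + 7 + 3 = 21
Path B total = 4 + 6 = 10
Critical path = longest path = max(21, 10) = 21

21


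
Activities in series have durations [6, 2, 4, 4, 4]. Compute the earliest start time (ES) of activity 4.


Activity 4 starts after activities 1 through 3 complete.
Predecessor durations: [6, 2, 4]
ES = 6 + 2 + 4 = 12

12


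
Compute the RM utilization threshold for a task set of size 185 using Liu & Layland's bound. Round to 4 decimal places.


Compute 2^(1/185) = 1.0037537693
Subtract 1: 1.0037537693 - 1 = 0.0037537693
Multiply by n: 185 * 0.0037537693 = 0.6944473205
Round to 4 dp: 0.6944

0.6944


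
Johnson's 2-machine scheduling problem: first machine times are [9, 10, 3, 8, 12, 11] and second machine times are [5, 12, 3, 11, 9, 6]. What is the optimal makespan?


Apply Johnson's rule:
  Group 1 (a <= b): [(3, 3, 3), (4, 8, 11), (2, 10, 12)]
  Group 2 (a > b): [(5, 12, 9), (6, 11, 6), (1, 9, 5)]
Optimal job order: [3, 4, 2, 5, 6, 1]
Schedule:
  Job 3: M1 done at 3, M2 done at 6
  Job 4: M1 done at 11, M2 done at 22
  Job 2: M1 done at 21, M2 done at 34
  Job 5: M1 done at 33, M2 done at 43
  Job 6: M1 done at 44, M2 done at 50
  Job 1: M1 done at 53, M2 done at 58
Makespan = 58

58


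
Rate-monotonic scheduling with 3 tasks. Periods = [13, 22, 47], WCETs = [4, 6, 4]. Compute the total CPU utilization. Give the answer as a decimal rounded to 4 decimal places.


Compute individual utilizations (exact fractions):
  Task 1: C/T = 4/13 (approx. 0.3077)
  Task 2: C/T = 6/22 = 3/11 (approx. 0.2727)
  Task 3: C/T = 4/47 (approx. 0.0851)
Total utilization U = 4/13 + 3/11 + 4/47 = 4473/6721
Rounded to 4 decimal places: U = 0.6655
RM (Liu & Layland) bound for 3 tasks = 0.779763; compare with U = 4473/6721 (approx. 0.665526)
U <= bound, so schedulable by RM sufficient condition.

0.6655


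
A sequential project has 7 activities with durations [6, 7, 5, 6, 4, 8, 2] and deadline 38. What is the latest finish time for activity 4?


LF(activity 4) = deadline - sum of successor durations
Successors: activities 5 through 7 with durations [4, 8, 2]
Sum of successor durations = 14
LF = 38 - 14 = 24

24


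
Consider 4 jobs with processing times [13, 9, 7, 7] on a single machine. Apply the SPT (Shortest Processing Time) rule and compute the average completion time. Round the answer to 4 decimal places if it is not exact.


Sort jobs by processing time (SPT order): [7, 7, 9, 13]
Compute completion times sequentially:
  Job 1: processing = 7, completes at 7
  Job 2: processing = 7, completes at 14
  Job 3: processing = 9, completes at 23
  Job 4: processing = 13, completes at 36
Sum of completion times = 80
Average completion time = 80/4 = 20.0

20.0


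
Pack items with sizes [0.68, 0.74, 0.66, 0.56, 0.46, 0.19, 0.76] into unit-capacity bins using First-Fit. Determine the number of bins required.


Place items sequentially using First-Fit:
  Item 0.68 -> new Bin 1
  Item 0.74 -> new Bin 2
  Item 0.66 -> new Bin 3
  Item 0.56 -> new Bin 4
  Item 0.46 -> new Bin 5
  Item 0.19 -> Bin 1 (now 0.87)
  Item 0.76 -> new Bin 6
Total bins used = 6

6


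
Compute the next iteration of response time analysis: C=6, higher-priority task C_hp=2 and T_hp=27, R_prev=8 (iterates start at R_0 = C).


R_next = C + ceil(R_prev / T_hp) * C_hp
ceil(8 / 27) = ceil(0.2963) = 1
Interference = 1 * 2 = 2
R_next = 6 + 2 = 8
R_next = R_prev, so the iteration has converged (response time = 8).

8


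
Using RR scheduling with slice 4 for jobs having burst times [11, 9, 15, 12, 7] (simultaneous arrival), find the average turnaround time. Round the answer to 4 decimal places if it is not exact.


Time quantum = 4
Execution trace:
  J1 runs 4 units, time = 4
  J2 runs 4 units, time = 8
  J3 runs 4 units, time = 12
  J4 runs 4 units, time = 16
  J5 runs 4 units, time = 20
  J1 runs 4 units, time = 24
  J2 runs 4 units, time = 28
  J3 runs 4 units, time = 32
  J4 runs 4 units, time = 36
  J5 runs 3 units, time = 39
  J1 runs 3 units, time = 42
  J2 runs 1 units, time = 43
  J3 runs 4 units, time = 47
  J4 runs 4 units, time = 51
  J3 runs 3 units, time = 54
Finish times: [42, 43, 54, 51, 39]
Average turnaround = 229/5 = 45.8

45.8


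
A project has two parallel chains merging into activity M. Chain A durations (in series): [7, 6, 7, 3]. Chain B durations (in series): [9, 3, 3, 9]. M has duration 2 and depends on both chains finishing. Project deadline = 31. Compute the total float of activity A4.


Forward pass: ES(A4) = sum of predecessors on chain A = 20
EF = ES + duration = 20 + 3 = 23
Backward pass: LF(M) = deadline = 31; LS(M) = 31 - 2 = 29
LF(A4) = LS(M) - sum(successors on chain A) = 29 - 0 = 29
LS = LF - duration = 29 - 3 = 26
Total float = LS - ES = 26 - 20 = 6

6


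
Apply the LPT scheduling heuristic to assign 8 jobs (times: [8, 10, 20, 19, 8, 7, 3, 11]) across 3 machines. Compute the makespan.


Sort jobs in decreasing order (LPT): [20, 19, 11, 10, 8, 8, 7, 3]
Assign each job to the least loaded machine:
  Machine 1: jobs [20, 8], load = 28
  Machine 2: jobs [19, 8, 3], load = 30
  Machine 3: jobs [11, 10, 7], load = 28
Makespan = max load = 30

30


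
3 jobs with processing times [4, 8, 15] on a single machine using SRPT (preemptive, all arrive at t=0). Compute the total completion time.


Since all jobs arrive at t=0, SRPT equals SPT ordering.
SPT order: [4, 8, 15]
Completion times:
  Job 1: p=4, C=4
  Job 2: p=8, C=12
  Job 3: p=15, C=27
Total completion time = 4 + 12 + 27 = 43

43


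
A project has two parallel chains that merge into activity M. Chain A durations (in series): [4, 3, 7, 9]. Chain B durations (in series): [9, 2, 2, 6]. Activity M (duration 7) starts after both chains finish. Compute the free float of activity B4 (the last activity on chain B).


ES(B4) = sum of predecessors on chain B = 13
EF(B4) = ES + duration = 13 + 6 = 19
Successor of B4 is M. ES(M) = max(sum(A), sum(B)) = max(23, 19) = 23
Free float = ES(successor) - EF(current) = 23 - 19 = 4

4


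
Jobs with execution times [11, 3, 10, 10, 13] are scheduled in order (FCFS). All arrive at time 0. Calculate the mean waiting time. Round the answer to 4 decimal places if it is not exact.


FCFS order (as given): [11, 3, 10, 10, 13]
Waiting times:
  Job 1: wait = 0
  Job 2: wait = 11
  Job 3: wait = 14
  Job 4: wait = 24
  Job 5: wait = 34
Sum of waiting times = 83
Average waiting time = 83/5 = 16.6

16.6


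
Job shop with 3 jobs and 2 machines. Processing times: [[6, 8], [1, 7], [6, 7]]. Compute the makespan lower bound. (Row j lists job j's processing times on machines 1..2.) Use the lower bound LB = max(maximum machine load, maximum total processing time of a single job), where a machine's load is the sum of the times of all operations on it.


Machine loads:
  Machine 1: 6 + 1 + 6 = 13
  Machine 2: 8 + 7 + 7 = 22
Max machine load = 22
Job totals:
  Job 1: 14
  Job 2: 8
  Job 3: 13
Max job total = 14
Lower bound = max(22, 14) = 22

22


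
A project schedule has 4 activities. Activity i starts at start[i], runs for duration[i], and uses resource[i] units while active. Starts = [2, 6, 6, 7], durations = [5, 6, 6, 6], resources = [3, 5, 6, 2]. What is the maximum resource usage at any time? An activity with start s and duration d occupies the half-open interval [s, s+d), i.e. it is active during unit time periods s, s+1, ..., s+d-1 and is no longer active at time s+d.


Each activity i is active on [start_i, start_i + duration_i).
Compute total resource usage per time slot:
  t=0: active resources = [], total = 0
  t=1: active resources = [], total = 0
  t=2: active resources = [3], total = 3
  t=3: active resources = [3], total = 3
  t=4: active resources = [3], total = 3
  t=5: active resources = [3], total = 3
  t=6: active resources = [3, 5, 6], total = 14
  t=7: active resources = [5, 6, 2], total = 13
  t=8: active resources = [5, 6, 2], total = 13
  t=9: active resources = [5, 6, 2], total = 13
  t=10: active resources = [5, 6, 2], total = 13
  t=11: active resources = [5, 6, 2], total = 13
  t=12: active resources = [2], total = 2
Peak resource demand = 14

14


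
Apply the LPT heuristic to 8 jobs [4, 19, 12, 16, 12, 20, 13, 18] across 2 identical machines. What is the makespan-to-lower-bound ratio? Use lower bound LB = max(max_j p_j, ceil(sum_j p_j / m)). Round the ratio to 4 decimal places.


LPT order: [20, 19, 18, 16, 13, 12, 12, 4]
Machine loads after assignment: [61, 53]
LPT makespan = 61
Lower bound = max(max_job, ceil(total/2)) = max(20, 57) = 57
Ratio = 61 / 57 = 1.0702

1.0702


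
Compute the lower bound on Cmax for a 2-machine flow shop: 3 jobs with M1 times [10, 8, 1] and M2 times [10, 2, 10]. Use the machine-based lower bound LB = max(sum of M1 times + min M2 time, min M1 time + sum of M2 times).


LB1 = sum(M1 times) + min(M2 times) = 19 + 2 = 21
LB2 = min(M1 times) + sum(M2 times) = 1 + 22 = 23
Lower bound = max(LB1, LB2) = max(21, 23) = 23

23


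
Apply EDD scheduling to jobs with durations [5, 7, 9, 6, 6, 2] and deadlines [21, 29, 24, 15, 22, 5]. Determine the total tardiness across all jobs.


Sort by due date (EDD order): [(2, 5), (6, 15), (5, 21), (6, 22), (9, 24), (7, 29)]
Compute completion times and tardiness:
  Job 1: p=2, d=5, C=2, tardiness=max(0,2-5)=0
  Job 2: p=6, d=15, C=8, tardiness=max(0,8-15)=0
  Job 3: p=5, d=21, C=13, tardiness=max(0,13-21)=0
  Job 4: p=6, d=22, C=19, tardiness=max(0,19-22)=0
  Job 5: p=9, d=24, C=28, tardiness=max(0,28-24)=4
  Job 6: p=7, d=29, C=35, tardiness=max(0,35-29)=6
Total tardiness = 10

10


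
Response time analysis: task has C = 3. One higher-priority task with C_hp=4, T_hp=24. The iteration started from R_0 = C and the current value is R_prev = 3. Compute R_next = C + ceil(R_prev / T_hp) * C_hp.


R_next = C + ceil(R_prev / T_hp) * C_hp
ceil(3 / 24) = ceil(0.125) = 1
Interference = 1 * 4 = 4
R_next = 3 + 4 = 7

7


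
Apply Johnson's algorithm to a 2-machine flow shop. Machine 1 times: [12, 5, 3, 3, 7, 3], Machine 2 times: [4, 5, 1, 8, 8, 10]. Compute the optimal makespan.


Apply Johnson's rule:
  Group 1 (a <= b): [(4, 3, 8), (6, 3, 10), (2, 5, 5), (5, 7, 8)]
  Group 2 (a > b): [(1, 12, 4), (3, 3, 1)]
Optimal job order: [4, 6, 2, 5, 1, 3]
Schedule:
  Job 4: M1 done at 3, M2 done at 11
  Job 6: M1 done at 6, M2 done at 21
  Job 2: M1 done at 11, M2 done at 26
  Job 5: M1 done at 18, M2 done at 34
  Job 1: M1 done at 30, M2 done at 38
  Job 3: M1 done at 33, M2 done at 39
Makespan = 39

39


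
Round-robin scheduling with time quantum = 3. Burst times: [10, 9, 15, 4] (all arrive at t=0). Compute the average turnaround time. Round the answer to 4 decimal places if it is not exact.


Time quantum = 3
Execution trace:
  J1 runs 3 units, time = 3
  J2 runs 3 units, time = 6
  J3 runs 3 units, time = 9
  J4 runs 3 units, time = 12
  J1 runs 3 units, time = 15
  J2 runs 3 units, time = 18
  J3 runs 3 units, time = 21
  J4 runs 1 units, time = 22
  J1 runs 3 units, time = 25
  J2 runs 3 units, time = 28
  J3 runs 3 units, time = 31
  J1 runs 1 units, time = 32
  J3 runs 3 units, time = 35
  J3 runs 3 units, time = 38
Finish times: [32, 28, 38, 22]
Average turnaround = 120/4 = 30.0

30.0


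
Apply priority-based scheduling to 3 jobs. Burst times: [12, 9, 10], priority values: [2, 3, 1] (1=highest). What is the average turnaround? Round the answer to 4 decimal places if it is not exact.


Sort by priority (ascending = highest first):
Order: [(1, 10), (2, 12), (3, 9)]
Completion times:
  Priority 1, burst=10, C=10
  Priority 2, burst=12, C=22
  Priority 3, burst=9, C=31
Average turnaround = 63/3 = 21.0

21.0


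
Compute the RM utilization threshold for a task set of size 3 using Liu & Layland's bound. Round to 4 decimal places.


Compute 2^(1/3) = 1.2599210499
Subtract 1: 1.2599210499 - 1 = 0.2599210499
Multiply by n: 3 * 0.2599210499 = 0.7797631497
Round to 4 dp: 0.7798

0.7798
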